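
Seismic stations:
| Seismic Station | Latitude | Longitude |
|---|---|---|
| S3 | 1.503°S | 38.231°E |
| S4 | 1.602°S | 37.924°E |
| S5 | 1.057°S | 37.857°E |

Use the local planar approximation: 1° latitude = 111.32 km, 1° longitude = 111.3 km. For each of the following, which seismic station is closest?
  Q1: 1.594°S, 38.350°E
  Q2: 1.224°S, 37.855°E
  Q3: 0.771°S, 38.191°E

Q1→S3; Q2→S5; Q3→S5

Q1 at 1.594°S, 38.350°E:
  S3: 16.675 km
  S4: 47.422 km
  S5: 81.144 km
  → nearest: S3 (16.675 km)
Q2 at 1.224°S, 37.855°E:
  S3: 52.115 km
  S4: 42.774 km
  S5: 18.592 km
  → nearest: S5 (18.592 km)
Q3 at 0.771°S, 38.191°E:
  S3: 81.608 km
  S4: 97.163 km
  S5: 48.944 km
  → nearest: S5 (48.944 km)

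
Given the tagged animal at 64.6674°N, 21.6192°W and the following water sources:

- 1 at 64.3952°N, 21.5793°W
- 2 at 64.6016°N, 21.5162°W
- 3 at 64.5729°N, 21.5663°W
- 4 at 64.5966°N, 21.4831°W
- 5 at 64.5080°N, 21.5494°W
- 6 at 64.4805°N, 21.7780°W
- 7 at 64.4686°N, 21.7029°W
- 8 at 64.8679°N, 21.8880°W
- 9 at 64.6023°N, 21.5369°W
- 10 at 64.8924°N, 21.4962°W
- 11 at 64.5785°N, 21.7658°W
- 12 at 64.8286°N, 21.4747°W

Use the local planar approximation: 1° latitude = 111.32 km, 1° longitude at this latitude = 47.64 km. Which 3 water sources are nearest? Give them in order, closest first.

9, 2, 4

Distances from 64.6674°N, 21.6192°W:
1: √((-0.2722·111.32)² + (0.0399·47.64)²) = √(918.169024 + 3.613177) = 30.3609 km
2: √((-0.0658·111.32)² + (0.1030·47.64)²) = √(53.653515 + 24.077864) = 8.8165 km
3: √((-0.0945·111.32)² + (0.0529·47.64)²) = √(110.664930 + 6.351186) = 10.8174 km
4: √((-0.0708·111.32)² + (0.1361·47.64)²) = √(62.117349 + 42.039714) = 10.2057 km
5: √((-0.1594·111.32)² + (0.0698·47.64)²) = √(314.864015 + 11.057434) = 18.0533 km
6: √((-0.1869·111.32)² + (-0.1588·47.64)²) = √(432.877485 + 57.232735) = 22.1384 km
7: √((-0.1988·111.32)² + (-0.0837·47.64)²) = √(489.755312 + 15.899901) = 22.4868 km
8: √((0.2005·111.32)² + (-0.2688·47.64)²) = √(498.167223 + 163.984211) = 25.7323 km
9: √((-0.0651·111.32)² + (0.0823·47.64)²) = √(52.518023 + 15.372453) = 8.2396 km
10: √((0.2250·111.32)² + (0.1230·47.64)²) = √(627.352209 + 34.336318) = 25.7233 km
11: √((-0.0889·111.32)² + (-0.1466·47.64)²) = √(97.937704 + 48.776591) = 12.1126 km
12: √((0.1612·111.32)² + (0.1445·47.64)²) = √(322.015273 + 47.389181) = 19.2199 km
Sorted: 9 (8.2396 km) < 2 (8.8165 km) < 4 (10.2057 km) < 3 (10.8174 km) < 11 (12.1126 km) < …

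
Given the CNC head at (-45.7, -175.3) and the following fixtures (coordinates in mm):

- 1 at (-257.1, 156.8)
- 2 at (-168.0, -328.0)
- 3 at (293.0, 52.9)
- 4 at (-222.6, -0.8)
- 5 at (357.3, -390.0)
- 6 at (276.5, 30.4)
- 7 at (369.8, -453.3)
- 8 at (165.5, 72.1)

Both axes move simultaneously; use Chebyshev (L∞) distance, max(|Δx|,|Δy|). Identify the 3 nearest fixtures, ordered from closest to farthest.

2, 4, 8

Distances from (-45.7, -175.3):
1: max(|-211.4|, |332.1|) = 332.1 mm
2: max(|-122.3|, |-152.7|) = 152.7 mm
3: max(|338.7|, |228.2|) = 338.7 mm
4: max(|-176.9|, |174.5|) = 176.9 mm
5: max(|403.0|, |-214.7|) = 403.0 mm
6: max(|322.2|, |205.7|) = 322.2 mm
7: max(|415.5|, |-278.0|) = 415.5 mm
8: max(|211.2|, |247.4|) = 247.4 mm
Sorted: 2 (152.7 mm) < 4 (176.9 mm) < 8 (247.4 mm) < 6 (322.2 mm) < 1 (332.1 mm) < …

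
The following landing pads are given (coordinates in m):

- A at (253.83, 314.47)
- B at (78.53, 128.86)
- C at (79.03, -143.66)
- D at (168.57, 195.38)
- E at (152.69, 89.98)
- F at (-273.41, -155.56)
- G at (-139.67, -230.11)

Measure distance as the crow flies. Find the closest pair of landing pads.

B and E

Pairwise distances:
A–B: √((-175.30)² + (-185.61)²) = √(30730.0900 + 34451.0721) = 255.31 m
A–C: √((-174.80)² + (-458.13)²) = √(30555.0400 + 209883.0969) = 490.34 m
A–D: √((-85.26)² + (-119.09)²) = √(7269.2676 + 14182.4281) = 146.46 m
A–E: √((-101.14)² + (-224.49)²) = √(10229.2996 + 50395.7601) = 246.22 m
A–F: √((-527.24)² + (-470.03)²) = √(277982.0176 + 220928.2009) = 706.34 m
A–G: √((-393.50)² + (-544.58)²) = √(154842.2500 + 296567.3764) = 671.87 m
B–C: √((0.50)² + (-272.52)²) = √(0.2500 + 74267.1504) = 272.52 m
B–D: √((90.04)² + (66.52)²) = √(8107.2016 + 4424.9104) = 111.95 m
B–E: √((74.16)² + (-38.88)²) = √(5499.7056 + 1511.6544) = 83.73 m
B–F: √((-351.94)² + (-284.42)²) = √(123861.7636 + 80894.7364) = 452.50 m
B–G: √((-218.20)² + (-358.97)²) = √(47611.2400 + 128859.4609) = 420.08 m
C–D: √((89.54)² + (339.04)²) = √(8017.4116 + 114948.1216) = 350.66 m
C–E: √((73.66)² + (233.64)²) = √(5425.7956 + 54587.6496) = 244.98 m
C–F: √((-352.44)² + (-11.90)²) = √(124213.9536 + 141.6100) = 352.64 m
C–G: √((-218.70)² + (-86.45)²) = √(47829.6900 + 7473.6025) = 235.17 m
D–E: √((-15.88)² + (-105.40)²) = √(252.1744 + 11109.1600) = 106.59 m
D–F: √((-441.98)² + (-350.94)²) = √(195346.3204 + 123158.8836) = 564.36 m
D–G: √((-308.24)² + (-425.49)²) = √(95011.8976 + 181041.7401) = 525.41 m
E–F: √((-426.10)² + (-245.54)²) = √(181561.2100 + 60289.8916) = 491.78 m
E–G: √((-292.36)² + (-320.09)²) = √(85474.3696 + 102457.6081) = 433.51 m
F–G: √((133.74)² + (-74.55)²) = √(17886.3876 + 5557.7025) = 153.11 m
Closest pair: B–E at 83.73 m.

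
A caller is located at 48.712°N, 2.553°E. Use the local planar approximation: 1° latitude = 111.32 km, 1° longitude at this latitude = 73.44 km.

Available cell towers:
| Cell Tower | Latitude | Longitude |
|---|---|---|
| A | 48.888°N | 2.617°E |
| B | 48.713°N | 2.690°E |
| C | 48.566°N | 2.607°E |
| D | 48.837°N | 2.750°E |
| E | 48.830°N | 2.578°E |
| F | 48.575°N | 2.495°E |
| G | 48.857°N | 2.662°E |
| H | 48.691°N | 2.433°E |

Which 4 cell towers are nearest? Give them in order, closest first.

H, B, E, F

Distances from 48.712°N, 2.553°E:
A: √((0.176·111.32)² + (0.064·73.44)²) = √(383.85900 + 22.09150) = 20.148 km
B: √((0.001·111.32)² + (0.137·73.44)²) = √(0.01239 + 101.22936) = 10.062 km
C: √((-0.146·111.32)² + (0.054·73.44)²) = √(264.15091 + 15.72725) = 16.730 km
D: √((0.125·111.32)² + (0.197·73.44)²) = √(193.62722 + 209.31376) = 20.073 km
E: √((0.118·111.32)² + (0.025·73.44)²) = √(172.54819 + 3.37090) = 13.263 km
F: √((-0.137·111.32)² + (-0.058·73.44)²) = √(232.58812 + 18.14351) = 15.835 km
G: √((0.145·111.32)² + (0.109·73.44)²) = √(260.54479 + 64.07938) = 18.017 km
H: √((-0.021·111.32)² + (-0.120·73.44)²) = √(5.46493 + 77.66544) = 9.118 km
Sorted: H (9.118 km) < B (10.062 km) < E (13.263 km) < F (15.835 km) < C (16.730 km) < G (18.017 km) < …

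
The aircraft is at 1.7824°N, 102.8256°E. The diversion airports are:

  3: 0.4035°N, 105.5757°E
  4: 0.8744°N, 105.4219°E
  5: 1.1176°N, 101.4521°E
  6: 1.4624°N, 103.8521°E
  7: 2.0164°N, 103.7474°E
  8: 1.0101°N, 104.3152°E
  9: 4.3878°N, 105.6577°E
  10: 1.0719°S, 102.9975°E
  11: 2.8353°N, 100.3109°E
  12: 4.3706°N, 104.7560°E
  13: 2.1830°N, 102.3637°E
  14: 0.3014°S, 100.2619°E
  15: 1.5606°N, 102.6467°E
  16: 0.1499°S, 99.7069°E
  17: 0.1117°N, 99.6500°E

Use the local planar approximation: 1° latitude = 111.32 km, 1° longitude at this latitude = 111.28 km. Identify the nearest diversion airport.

15

Distances from 1.7824°N, 102.8256°E:
3: √((-1.3789·111.32)² + (2.7501·111.28)²) = √(23561.988437 + 93655.051305) = 342.3697 km
4: √((-0.9080·111.32)² + (2.5963·111.28)²) = √(10216.875292 + 83472.607604) = 306.0874 km
5: √((-0.6648·111.32)² + (-1.3735·111.28)²) = √(5476.819359 + 23361.007104) = 169.8170 km
6: √((-0.3200·111.32)² + (1.0265·111.28)²) = √(1268.955382 + 13048.246164) = 119.6545 km
7: √((0.2340·111.32)² + (0.9218·111.28)²) = √(678.544149 + 10522.226389) = 105.8337 km
8: √((-0.7723·111.32)² + (1.4896·111.28)²) = √(7391.259752 + 27477.268733) = 186.7312 km
9: √((2.6054·111.32)² + (2.8321·111.28)²) = √(84119.215337 + 99323.359803) = 428.3020 km
10: √((-2.8543·111.32)² + (0.1719·111.28)²) = √(100959.137185 + 365.919865) = 318.3160 km
11: √((1.0529·111.32)² + (-2.5147·111.28)²) = √(13737.909361 + 78308.083916) = 303.3908 km
12: √((2.5882·111.32)² + (1.9304·111.28)²) = √(83012.226248 + 46145.446418) = 359.3851 km
13: √((0.4006·111.32)² + (-0.4619·111.28)²) = √(1988.695474 + 2641.983850) = 68.0491 km
14: √((-2.0838·111.32)² + (-2.5637·111.28)²) = √(53809.438809 + 81389.548773) = 367.6941 km
15: √((-0.2218·111.32)² + (-0.1789·111.28)²) = √(609.634419 + 396.328145) = 31.7169 km
16: √((-1.9323·111.32)² + (-3.1187·111.28)²) = √(46269.574220 + 120442.963979) = 408.3045 km
17: √((-1.6707·111.32)² + (-3.1756·111.28)²) = √(34589.424840 + 124877.967192) = 399.3337 km
Minimum: 15 at 31.7169 km.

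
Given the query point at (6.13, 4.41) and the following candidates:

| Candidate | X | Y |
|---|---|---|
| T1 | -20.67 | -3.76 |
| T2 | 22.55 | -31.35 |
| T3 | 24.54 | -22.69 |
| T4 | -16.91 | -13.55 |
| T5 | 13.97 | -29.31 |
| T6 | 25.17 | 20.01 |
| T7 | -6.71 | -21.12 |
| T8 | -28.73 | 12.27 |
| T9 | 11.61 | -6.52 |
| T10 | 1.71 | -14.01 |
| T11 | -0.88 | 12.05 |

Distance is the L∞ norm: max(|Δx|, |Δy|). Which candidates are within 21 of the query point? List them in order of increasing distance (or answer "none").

T11, T9, T10, T6

Distances from (6.13, 4.41):
T1: max(|-26.80|, |-8.17|) = 26.80
T2: max(|16.42|, |-35.76|) = 35.76
T3: max(|18.41|, |-27.10|) = 27.10
T4: max(|-23.04|, |-17.96|) = 23.04
T5: max(|7.84|, |-33.72|) = 33.72
T6: max(|19.04|, |15.60|) = 19.04
T7: max(|-12.84|, |-25.53|) = 25.53
T8: max(|-34.86|, |7.86|) = 34.86
T9: max(|5.48|, |-10.93|) = 10.93
T10: max(|-4.42|, |-18.42|) = 18.42
T11: max(|-7.01|, |7.64|) = 7.64
Threshold 21: T11 (7.64), T9 (10.93), T10 (18.42), T6 (19.04) are within range.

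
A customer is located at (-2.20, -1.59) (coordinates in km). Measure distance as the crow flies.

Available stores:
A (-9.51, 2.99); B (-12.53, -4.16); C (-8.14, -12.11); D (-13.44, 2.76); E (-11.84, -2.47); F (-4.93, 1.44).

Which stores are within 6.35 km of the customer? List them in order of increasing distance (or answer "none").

F

Distances from (-2.20, -1.59):
A: 8.63 km
B: 10.64 km
C: 12.08 km
D: 12.05 km
E: 9.68 km
F: 4.08 km
Threshold 6.35 km: F (4.08 km) is within range.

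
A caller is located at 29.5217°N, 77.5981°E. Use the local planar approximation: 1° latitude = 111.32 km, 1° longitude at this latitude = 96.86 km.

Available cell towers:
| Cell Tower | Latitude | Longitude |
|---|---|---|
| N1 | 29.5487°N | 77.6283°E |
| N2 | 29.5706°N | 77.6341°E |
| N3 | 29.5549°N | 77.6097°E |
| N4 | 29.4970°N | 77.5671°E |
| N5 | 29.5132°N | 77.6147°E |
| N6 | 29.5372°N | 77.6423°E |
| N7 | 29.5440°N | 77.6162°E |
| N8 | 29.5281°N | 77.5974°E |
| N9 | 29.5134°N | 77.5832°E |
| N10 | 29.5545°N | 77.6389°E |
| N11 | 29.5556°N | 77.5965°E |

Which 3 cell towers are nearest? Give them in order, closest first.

Distances from 29.5217°N, 77.5981°E:
N1: √((0.0270·111.32)² + (0.0302·96.86)²) = √(9.033872 + 8.556631) = 4.1941 km
N2: √((0.0489·111.32)² + (0.0360·96.86)²) = √(29.632215 + 12.158890) = 6.4646 km
N3: √((0.0332·111.32)² + (0.0116·96.86)²) = √(13.659115 + 1.262423) = 3.8628 km
N4: √((-0.0247·111.32)² + (-0.0310·96.86)²) = √(7.560322 + 9.015967) = 4.0714 km
N5: √((-0.0085·111.32)² + (0.0166·96.86)²) = √(0.895332 + 2.585265) = 1.8656 km
N6: √((0.0155·111.32)² + (0.0442·96.86)²) = √(2.977212 + 18.328776) = 4.6158 km
N7: √((0.0223·111.32)² + (0.0181·96.86)²) = √(6.162488 + 3.073591) = 3.0391 km
N8: √((0.0064·111.32)² + (-0.0007·96.86)²) = √(0.507582 + 0.004597) = 0.7157 km
N9: √((-0.0083·111.32)² + (-0.0149·96.86)²) = √(0.853695 + 2.082867) = 1.7136 km
N10: √((0.0328·111.32)² + (0.0408·96.86)²) = √(13.331962 + 15.617419) = 5.3805 km
N11: √((0.0339·111.32)² + (-0.0016·96.86)²) = √(14.241174 + 0.024018) = 3.7769 km
Sorted: N8 (0.7157 km) < N9 (1.7136 km) < N5 (1.8656 km) < N7 (3.0391 km) < N11 (3.7769 km) < …

N8, N9, N5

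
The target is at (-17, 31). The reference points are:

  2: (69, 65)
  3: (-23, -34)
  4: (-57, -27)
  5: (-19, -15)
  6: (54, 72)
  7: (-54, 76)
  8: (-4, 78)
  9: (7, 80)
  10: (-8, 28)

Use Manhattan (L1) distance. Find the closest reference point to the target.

10

Distances from (-17, 31):
2: |86| + |34| = 86 + 34 = 120
3: |-6| + |-65| = 6 + 65 = 71
4: |-40| + |-58| = 40 + 58 = 98
5: |-2| + |-46| = 2 + 46 = 48
6: |71| + |41| = 71 + 41 = 112
7: |-37| + |45| = 37 + 45 = 82
8: |13| + |47| = 13 + 47 = 60
9: |24| + |49| = 24 + 49 = 73
10: |9| + |-3| = 9 + 3 = 12
Minimum: 10 at 12.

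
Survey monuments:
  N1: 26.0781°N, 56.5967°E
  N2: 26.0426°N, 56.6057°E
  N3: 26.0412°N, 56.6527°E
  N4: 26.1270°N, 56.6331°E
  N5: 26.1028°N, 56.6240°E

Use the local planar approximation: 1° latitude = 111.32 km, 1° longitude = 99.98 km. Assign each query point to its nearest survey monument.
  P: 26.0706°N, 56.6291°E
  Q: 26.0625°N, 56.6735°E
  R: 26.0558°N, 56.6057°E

P→N1; Q→N3; R→N2

P at 26.0706°N, 56.6291°E:
  N1: 3.3452 km
  N2: 3.8973 km
  N3: 4.0347 km
  N4: 6.2912 km
  N5: 3.6206 km
  → nearest: N1 (3.3452 km)
Q at 26.0625°N, 56.6735°E:
  N1: 7.8724 km
  N2: 7.1314 km
  N3: 3.1539 km
  N4: 8.2383 km
  N5: 6.6797 km
  → nearest: N3 (3.1539 km)
R at 26.0558°N, 56.6057°E:
  N1: 2.6405 km
  N2: 1.4694 km
  N3: 4.9722 km
  N4: 8.3860 km
  N5: 5.5427 km
  → nearest: N2 (1.4694 km)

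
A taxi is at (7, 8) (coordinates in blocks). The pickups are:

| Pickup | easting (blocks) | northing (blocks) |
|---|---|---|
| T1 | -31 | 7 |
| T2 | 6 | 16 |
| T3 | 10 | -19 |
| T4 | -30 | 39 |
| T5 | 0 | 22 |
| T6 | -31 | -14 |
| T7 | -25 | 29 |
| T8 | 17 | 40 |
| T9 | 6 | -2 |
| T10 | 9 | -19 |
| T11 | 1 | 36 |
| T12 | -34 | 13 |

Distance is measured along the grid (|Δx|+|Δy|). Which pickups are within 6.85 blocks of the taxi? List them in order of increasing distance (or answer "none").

none

Distances from (7, 8):
T1: 39 blocks
T2: 9 blocks
T3: 30 blocks
T4: 68 blocks
T5: 21 blocks
T6: 60 blocks
T7: 53 blocks
T8: 42 blocks
T9: 11 blocks
T10: 29 blocks
T11: 34 blocks
T12: 46 blocks
Threshold 6.85 blocks: none within range.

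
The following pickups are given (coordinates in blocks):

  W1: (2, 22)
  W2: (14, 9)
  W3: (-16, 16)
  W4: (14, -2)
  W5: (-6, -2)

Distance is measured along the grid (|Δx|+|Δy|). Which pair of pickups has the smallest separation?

Pairwise distances:
W1–W2: 25 blocks
W1–W3: 24 blocks
W1–W4: 36 blocks
W1–W5: 32 blocks
W2–W3: 37 blocks
W2–W4: 11 blocks
W2–W5: 31 blocks
W3–W4: 48 blocks
W3–W5: 28 blocks
W4–W5: 20 blocks
Closest pair: W2–W4 at 11 blocks.

W2 and W4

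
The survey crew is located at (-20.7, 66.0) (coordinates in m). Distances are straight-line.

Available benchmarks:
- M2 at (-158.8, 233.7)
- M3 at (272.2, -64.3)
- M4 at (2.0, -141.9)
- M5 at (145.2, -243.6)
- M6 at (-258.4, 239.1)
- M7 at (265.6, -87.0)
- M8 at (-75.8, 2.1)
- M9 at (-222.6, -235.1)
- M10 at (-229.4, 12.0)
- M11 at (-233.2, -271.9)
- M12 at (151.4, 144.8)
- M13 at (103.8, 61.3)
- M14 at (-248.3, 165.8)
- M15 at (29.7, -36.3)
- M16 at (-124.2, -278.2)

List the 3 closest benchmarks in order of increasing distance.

Distances from (-20.7, 66.0):
M2: √((-138.1)² + (167.7)²) = √(19071.610 + 28123.290) = 217.2 m
M3: √((292.9)² + (-130.3)²) = √(85790.410 + 16978.090) = 320.6 m
M4: √((22.7)² + (-207.9)²) = √(515.290 + 43222.410) = 209.1 m
M5: √((165.9)² + (-309.6)²) = √(27522.810 + 95852.160) = 351.2 m
M6: √((-237.7)² + (173.1)²) = √(56501.290 + 29963.610) = 294.0 m
M7: √((286.3)² + (-153.0)²) = √(81967.690 + 23409.000) = 324.6 m
M8: √((-55.1)² + (-63.9)²) = √(3036.010 + 4083.210) = 84.4 m
M9: √((-201.9)² + (-301.1)²) = √(40763.610 + 90661.210) = 362.5 m
M10: √((-208.7)² + (-54.0)²) = √(43555.690 + 2916.000) = 215.6 m
M11: √((-212.5)² + (-337.9)²) = √(45156.250 + 114176.410) = 399.2 m
M12: √((172.1)² + (78.8)²) = √(29618.410 + 6209.440) = 189.3 m
M13: √((124.5)² + (-4.7)²) = √(15500.250 + 22.090) = 124.6 m
M14: √((-227.6)² + (99.8)²) = √(51801.760 + 9960.040) = 248.5 m
M15: √((50.4)² + (-102.3)²) = √(2540.160 + 10465.290) = 114.0 m
M16: √((-103.5)² + (-344.2)²) = √(10712.250 + 118473.640) = 359.4 m
Sorted: M8 (84.4 m) < M15 (114.0 m) < M13 (124.6 m) < M12 (189.3 m) < M4 (209.1 m) < …

M8, M15, M13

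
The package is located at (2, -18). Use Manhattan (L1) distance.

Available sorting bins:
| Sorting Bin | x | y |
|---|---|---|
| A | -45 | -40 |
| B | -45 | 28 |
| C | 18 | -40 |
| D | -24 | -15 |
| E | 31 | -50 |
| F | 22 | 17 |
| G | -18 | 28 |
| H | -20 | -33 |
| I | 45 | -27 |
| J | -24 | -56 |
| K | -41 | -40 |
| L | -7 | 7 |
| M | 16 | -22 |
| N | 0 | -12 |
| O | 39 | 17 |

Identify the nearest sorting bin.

Distances from (2, -18):
A: 69
B: 93
C: 38
D: 29
E: 61
F: 55
G: 66
H: 37
I: 52
J: 64
K: 65
L: 34
M: 18
N: 8
O: 72
Minimum: N at 8.

N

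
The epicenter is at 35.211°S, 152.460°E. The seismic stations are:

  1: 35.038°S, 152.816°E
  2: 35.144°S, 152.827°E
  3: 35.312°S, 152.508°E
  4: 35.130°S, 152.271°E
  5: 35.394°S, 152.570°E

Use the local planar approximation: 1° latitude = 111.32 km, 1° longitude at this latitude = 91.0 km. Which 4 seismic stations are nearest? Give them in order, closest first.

Distances from 35.211°S, 152.460°E:
1: √((0.173·111.32)² + (0.356·91.0)²) = √(370.88443 + 1049.50082) = 37.688 km
2: √((0.067·111.32)² + (0.367·91.0)²) = √(55.62833 + 1115.35961) = 34.220 km
3: √((-0.101·111.32)² + (0.048·91.0)²) = √(126.41224 + 19.07942) = 12.062 km
4: √((0.081·111.32)² + (-0.189·91.0)²) = √(81.30485 + 295.80560) = 19.419 km
5: √((-0.183·111.32)² + (0.110·91.0)²) = √(415.00046 + 100.20010) = 22.698 km
Sorted: 3 (12.062 km) < 4 (19.419 km) < 5 (22.698 km) < 2 (34.220 km) < 1 (37.688 km)

3, 4, 5, 2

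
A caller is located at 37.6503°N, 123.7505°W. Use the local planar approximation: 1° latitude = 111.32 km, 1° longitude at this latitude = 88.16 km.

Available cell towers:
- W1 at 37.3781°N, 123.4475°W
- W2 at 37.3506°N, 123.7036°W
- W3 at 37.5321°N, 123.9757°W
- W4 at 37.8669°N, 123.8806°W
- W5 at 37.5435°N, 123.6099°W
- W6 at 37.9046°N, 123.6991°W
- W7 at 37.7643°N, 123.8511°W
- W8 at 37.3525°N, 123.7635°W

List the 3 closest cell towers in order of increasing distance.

Distances from 37.6503°N, 123.7505°W:
W1: 40.3946 km
W2: 33.6178 km
W3: 23.8181 km
W4: 26.7009 km
W5: 17.1753 km
W6: 28.6691 km
W7: 15.4824 km
W8: 33.1709 km
Sorted: W7 (15.4824 km) < W5 (17.1753 km) < W3 (23.8181 km) < W4 (26.7009 km) < W6 (28.6691 km) < …

W7, W5, W3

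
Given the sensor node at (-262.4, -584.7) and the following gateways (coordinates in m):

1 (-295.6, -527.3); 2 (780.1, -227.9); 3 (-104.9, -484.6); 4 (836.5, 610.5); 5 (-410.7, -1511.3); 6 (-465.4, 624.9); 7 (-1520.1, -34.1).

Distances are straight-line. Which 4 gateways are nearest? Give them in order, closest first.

Distances from (-262.4, -584.7):
1: √((-33.2)² + (57.4)²) = √(1102.240 + 3294.760) = 66.3 m
2: √((1042.5)² + (356.8)²) = √(1086806.250 + 127306.240) = 1101.9 m
3: √((157.5)² + (100.1)²) = √(24806.250 + 10020.010) = 186.6 m
4: √((1098.9)² + (1195.2)²) = √(1207581.210 + 1428503.040) = 1623.6 m
5: √((-148.3)² + (-926.6)²) = √(21992.890 + 858587.560) = 938.4 m
6: √((-203.0)² + (1209.6)²) = √(41209.000 + 1463132.160) = 1226.5 m
7: √((-1257.7)² + (550.6)²) = √(1581809.290 + 303160.360) = 1372.9 m
Sorted: 1 (66.3 m) < 3 (186.6 m) < 5 (938.4 m) < 2 (1101.9 m) < 6 (1226.5 m) < 7 (1372.9 m) < …

1, 3, 5, 2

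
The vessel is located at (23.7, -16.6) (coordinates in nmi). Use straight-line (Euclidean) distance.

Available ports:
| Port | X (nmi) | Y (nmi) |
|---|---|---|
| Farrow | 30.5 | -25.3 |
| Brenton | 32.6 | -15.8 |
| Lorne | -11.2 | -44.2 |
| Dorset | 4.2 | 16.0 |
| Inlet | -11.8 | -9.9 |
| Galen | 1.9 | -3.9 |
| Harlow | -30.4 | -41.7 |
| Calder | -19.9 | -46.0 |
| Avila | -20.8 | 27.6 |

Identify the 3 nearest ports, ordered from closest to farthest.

Distances from (23.7, -16.6):
Farrow: √((6.8)² + (-8.7)²) = √(46.240 + 75.690) = 11.0 nmi
Brenton: √((8.9)² + (0.8)²) = √(79.210 + 0.640) = 8.9 nmi
Lorne: √((-34.9)² + (-27.6)²) = √(1218.010 + 761.760) = 44.5 nmi
Dorset: √((-19.5)² + (32.6)²) = √(380.250 + 1062.760) = 38.0 nmi
Inlet: √((-35.5)² + (6.7)²) = √(1260.250 + 44.890) = 36.1 nmi
Galen: √((-21.8)² + (12.7)²) = √(475.240 + 161.290) = 25.2 nmi
Harlow: √((-54.1)² + (-25.1)²) = √(2926.810 + 630.010) = 59.6 nmi
Calder: √((-43.6)² + (-29.4)²) = √(1900.960 + 864.360) = 52.6 nmi
Avila: √((-44.5)² + (44.2)²) = √(1980.250 + 1953.640) = 62.7 nmi
Sorted: Brenton (8.9 nmi) < Farrow (11.0 nmi) < Galen (25.2 nmi) < Inlet (36.1 nmi) < Dorset (38.0 nmi) < …

Brenton, Farrow, Galen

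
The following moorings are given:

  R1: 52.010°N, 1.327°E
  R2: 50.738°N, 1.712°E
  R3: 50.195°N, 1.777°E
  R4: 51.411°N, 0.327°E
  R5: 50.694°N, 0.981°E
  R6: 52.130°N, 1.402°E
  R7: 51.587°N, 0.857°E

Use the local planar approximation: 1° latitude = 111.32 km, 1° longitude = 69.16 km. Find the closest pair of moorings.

R1 and R6

Pairwise distances:
R1–R6: 14.330 km
R4–R7: 41.562 km
R2–R5: 50.793 km
R1–R7: 57.218 km
R2–R3: 60.614 km
R6–R7: 71.236 km
R3–R5: 78.207 km
R4–R5: 91.741 km
R1–R4: 96.070 km
R5–R7: 99.778 km
R4–R6: 109.242 km
R2–R7: 111.485 km
R2–R4: 121.605 km
R1–R2: 144.081 km
R1–R5: 148.439 km
R2–R6: 156.434 km
R5–R6: 162.486 km
R3–R7: 167.512 km
R3–R4: 168.464 km
R1–R3: 204.429 km
R3–R6: 216.960 km
Closest pair: R1–R6 at 14.330 km.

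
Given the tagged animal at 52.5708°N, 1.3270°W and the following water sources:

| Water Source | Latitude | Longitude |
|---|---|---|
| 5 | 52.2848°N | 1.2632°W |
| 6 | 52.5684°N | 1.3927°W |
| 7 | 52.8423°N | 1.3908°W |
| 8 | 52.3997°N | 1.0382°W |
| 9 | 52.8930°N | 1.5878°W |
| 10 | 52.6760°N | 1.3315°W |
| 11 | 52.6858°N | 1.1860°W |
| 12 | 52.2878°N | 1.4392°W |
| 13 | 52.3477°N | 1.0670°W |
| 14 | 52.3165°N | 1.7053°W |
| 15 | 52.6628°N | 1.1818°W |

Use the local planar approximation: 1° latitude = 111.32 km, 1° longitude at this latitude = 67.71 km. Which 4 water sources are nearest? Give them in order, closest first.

6, 10, 15, 11

Distances from 52.5708°N, 1.3270°W:
5: √((-0.2860·111.32)² + (0.0638·67.71)²) = √(1013.627680 + 18.661519) = 32.1293 km
6: √((-0.0024·111.32)² + (-0.0657·67.71)²) = √(0.071379 + 19.789570) = 4.4566 km
7: √((0.2715·111.32)² + (-0.0638·67.71)²) = √(913.452699 + 18.661519) = 30.5305 km
8: √((-0.1711·111.32)² + (0.2888·67.71)²) = √(362.782571 + 382.384258) = 27.2977 km
9: √((0.3222·111.32)² + (-0.2608·67.71)²) = √(1286.463496 + 311.832087) = 39.9787 km
10: √((0.1052·111.32)² + (-0.0045·67.71)²) = √(137.144336 + 0.092839) = 11.7148 km
11: √((0.1150·111.32)² + (0.1410·67.71)²) = √(163.886083 + 91.147309) = 15.9698 km
12: √((-0.2830·111.32)² + (-0.1122·67.71)²) = √(992.474293 + 57.715351) = 32.4066 km
13: √((-0.2231·111.32)² + (0.2600·67.71)²) = √(616.801663 + 309.921941) = 30.4421 km
14: √((-0.2543·111.32)² + (-0.3783·67.71)²) = √(801.381137 + 656.112497) = 38.1771 km
15: √((0.0920·111.32)² + (0.1452·67.71)²) = √(104.887093 + 96.658235) = 14.1967 km
Sorted: 6 (4.4566 km) < 10 (11.7148 km) < 15 (14.1967 km) < 11 (15.9698 km) < 8 (27.2977 km) < 13 (30.4421 km) < …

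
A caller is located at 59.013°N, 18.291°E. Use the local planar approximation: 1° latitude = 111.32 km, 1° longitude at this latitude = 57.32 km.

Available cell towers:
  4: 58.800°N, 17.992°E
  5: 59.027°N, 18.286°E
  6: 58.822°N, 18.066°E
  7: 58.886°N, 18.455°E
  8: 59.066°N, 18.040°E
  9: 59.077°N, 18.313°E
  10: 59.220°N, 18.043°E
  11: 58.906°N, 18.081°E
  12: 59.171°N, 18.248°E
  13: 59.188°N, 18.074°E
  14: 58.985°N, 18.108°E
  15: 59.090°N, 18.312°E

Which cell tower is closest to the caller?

Distances from 59.013°N, 18.291°E:
4: √((-0.213·111.32)² + (-0.299·57.32)²) = √(562.21911 + 293.73435) = 29.257 km
5: √((0.014·111.32)² + (-0.005·57.32)²) = √(2.42886 + 0.08214) = 1.585 km
6: √((-0.191·111.32)² + (-0.225·57.32)²) = √(452.07775 + 166.33261) = 24.868 km
7: √((-0.127·111.32)² + (0.164·57.32)²) = √(199.87286 + 88.36902) = 16.978 km
8: √((0.053·111.32)² + (-0.251·57.32)²) = √(34.80953 + 206.99498) = 15.550 km
9: √((0.064·111.32)² + (0.022·57.32)²) = √(50.75822 + 1.59022) = 7.235 km
10: √((0.207·111.32)² + (-0.248·57.32)²) = √(530.99091 + 202.07646) = 27.075 km
11: √((-0.107·111.32)² + (-0.210·57.32)²) = √(141.87764 + 144.89418) = 16.934 km
12: √((0.158·111.32)² + (-0.043·57.32)²) = √(309.35744 + 6.07504) = 17.760 km
13: √((0.175·111.32)² + (-0.217·57.32)²) = √(379.50936 + 154.71479) = 23.113 km
14: √((-0.028·111.32)² + (-0.183·57.32)²) = √(9.71544 + 110.03087) = 10.943 km
15: √((0.077·111.32)² + (0.021·57.32)²) = √(73.47301 + 1.44894) = 8.656 km
Minimum: 5 at 1.585 km.

5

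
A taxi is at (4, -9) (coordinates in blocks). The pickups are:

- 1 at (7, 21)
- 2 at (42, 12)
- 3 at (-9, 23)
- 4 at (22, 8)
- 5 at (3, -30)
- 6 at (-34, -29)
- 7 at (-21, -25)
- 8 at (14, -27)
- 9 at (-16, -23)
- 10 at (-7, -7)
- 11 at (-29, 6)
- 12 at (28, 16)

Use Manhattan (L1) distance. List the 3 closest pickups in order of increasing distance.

Distances from (4, -9):
1: 33 blocks
2: 59 blocks
3: 45 blocks
4: 35 blocks
5: 22 blocks
6: 58 blocks
7: 41 blocks
8: 28 blocks
9: 34 blocks
10: 13 blocks
11: 48 blocks
12: 49 blocks
Sorted: 10 (13 blocks) < 5 (22 blocks) < 8 (28 blocks) < 1 (33 blocks) < 9 (34 blocks) < …

10, 5, 8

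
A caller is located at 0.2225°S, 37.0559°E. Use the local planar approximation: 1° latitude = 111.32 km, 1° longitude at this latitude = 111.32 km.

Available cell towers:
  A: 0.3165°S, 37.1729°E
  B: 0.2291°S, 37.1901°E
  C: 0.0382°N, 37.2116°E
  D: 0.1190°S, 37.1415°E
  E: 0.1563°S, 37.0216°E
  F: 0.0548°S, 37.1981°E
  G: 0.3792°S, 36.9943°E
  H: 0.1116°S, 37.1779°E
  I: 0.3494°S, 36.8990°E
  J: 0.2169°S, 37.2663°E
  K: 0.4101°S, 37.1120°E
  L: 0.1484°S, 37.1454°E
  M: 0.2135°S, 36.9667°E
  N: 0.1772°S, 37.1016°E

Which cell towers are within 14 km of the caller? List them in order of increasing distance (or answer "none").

N, E, M, L

Distances from 0.2225°S, 37.0559°E:
A: √((-0.0940·111.32)² + (0.1170·111.32)²) = √(109.496970 + 169.636037) = 16.7073 km
B: √((-0.0066·111.32)² + (0.1342·111.32)²) = √(0.539802 + 223.178023) = 14.9572 km
C: √((0.2607·111.32)² + (0.1557·111.32)²) = √(842.225638 + 300.416388) = 33.8030 km
D: √((0.1035·111.32)² + (0.0856·111.32)²) = √(132.747727 + 90.801689) = 14.9516 km
E: √((0.0662·111.32)² + (-0.0343·111.32)²) = √(54.307821 + 14.579232) = 8.2998 km
F: √((0.1677·111.32)² + (0.1422·111.32)²) = √(348.507814 + 250.579529) = 24.4763 km
G: √((-0.1567·111.32)² + (-0.0616·111.32)²) = √(304.287693 + 47.022728) = 18.7433 km
H: √((0.1109·111.32)² + (0.1220·111.32)²) = √(152.408605 + 184.444647) = 18.3536 km
I: √((-0.1269·111.32)² + (-0.1569·111.32)²) = √(199.558228 + 305.064929) = 22.4638 km
J: √((0.0056·111.32)² + (0.2104·111.32)²) = √(0.388618 + 548.577343) = 23.4300 km
K: √((-0.1876·111.32)² + (0.0561·111.32)²) = √(436.126086 + 39.000674) = 21.7974 km
L: √((0.0741·111.32)² + (0.0895·111.32)²) = √(68.042899 + 99.264159) = 12.9347 km
M: √((0.0090·111.32)² + (-0.0892·111.32)²) = √(1.003764 + 98.599816) = 9.9802 km
N: √((0.0453·111.32)² + (0.0457·111.32)²) = √(25.429791 + 25.880865) = 7.1631 km
Threshold 14 km: N (7.1631 km), E (8.2998 km), M (9.9802 km), L (12.9347 km) are within range.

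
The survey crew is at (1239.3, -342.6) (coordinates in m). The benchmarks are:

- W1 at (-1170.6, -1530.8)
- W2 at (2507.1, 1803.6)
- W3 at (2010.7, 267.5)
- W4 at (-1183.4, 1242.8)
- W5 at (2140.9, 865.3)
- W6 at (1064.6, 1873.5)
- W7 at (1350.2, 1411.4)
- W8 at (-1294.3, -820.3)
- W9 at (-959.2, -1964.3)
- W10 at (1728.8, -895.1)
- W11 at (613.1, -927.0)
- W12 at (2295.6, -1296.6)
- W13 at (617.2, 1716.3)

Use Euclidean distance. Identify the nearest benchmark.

Distances from (1239.3, -342.6):
W1: √((-2409.9)² + (-1188.2)²) = √(5807618.010 + 1411819.240) = 2686.9 m
W2: √((1267.8)² + (2146.2)²) = √(1607316.840 + 4606174.440) = 2492.7 m
W3: √((771.4)² + (610.1)²) = √(595057.960 + 372222.010) = 983.5 m
W4: √((-2422.7)² + (1585.4)²) = √(5869475.290 + 2513493.160) = 2895.3 m
W5: √((901.6)² + (1207.9)²) = √(812882.560 + 1459022.410) = 1507.3 m
W6: √((-174.7)² + (2216.1)²) = √(30520.090 + 4911099.210) = 2223.0 m
W7: √((110.9)² + (1754.0)²) = √(12298.810 + 3076516.000) = 1757.5 m
W8: √((-2533.6)² + (-477.7)²) = √(6419128.960 + 228197.290) = 2578.2 m
W9: √((-2198.5)² + (-1621.7)²) = √(4833402.250 + 2629910.890) = 2731.9 m
W10: √((489.5)² + (-552.5)²) = √(239610.250 + 305256.250) = 738.2 m
W11: √((-626.2)² + (-584.4)²) = √(392126.440 + 341523.360) = 856.5 m
W12: √((1056.3)² + (-954.0)²) = √(1115769.690 + 910116.000) = 1423.3 m
W13: √((-622.1)² + (2058.9)²) = √(387008.410 + 4239069.210) = 2150.8 m
Minimum: W10 at 738.2 m.

W10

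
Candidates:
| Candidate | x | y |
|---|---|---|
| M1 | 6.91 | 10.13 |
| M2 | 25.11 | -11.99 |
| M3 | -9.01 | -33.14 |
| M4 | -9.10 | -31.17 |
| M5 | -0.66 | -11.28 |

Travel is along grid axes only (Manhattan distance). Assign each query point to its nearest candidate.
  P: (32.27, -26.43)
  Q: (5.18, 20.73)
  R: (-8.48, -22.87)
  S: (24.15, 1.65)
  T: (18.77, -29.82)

P→M2; Q→M1; R→M4; S→M2; T→M2

P at (32.27, -26.43):
  M1: 61.92
  M2: 21.60
  M3: 47.99
  M4: 46.11
  M5: 48.08
  → nearest: M2 (21.60)
Q at (5.18, 20.73):
  M1: 12.33
  M2: 52.65
  M3: 68.06
  M4: 66.18
  M5: 37.85
  → nearest: M1 (12.33)
R at (-8.48, -22.87):
  M1: 48.39
  M2: 44.47
  M3: 10.80
  M4: 8.92
  M5: 19.41
  → nearest: M4 (8.92)
S at (24.15, 1.65):
  M1: 25.72
  M2: 14.60
  M3: 67.95
  M4: 66.07
  M5: 37.74
  → nearest: M2 (14.60)
T at (18.77, -29.82):
  M1: 51.81
  M2: 24.17
  M3: 31.10
  M4: 29.22
  M5: 37.97
  → nearest: M2 (24.17)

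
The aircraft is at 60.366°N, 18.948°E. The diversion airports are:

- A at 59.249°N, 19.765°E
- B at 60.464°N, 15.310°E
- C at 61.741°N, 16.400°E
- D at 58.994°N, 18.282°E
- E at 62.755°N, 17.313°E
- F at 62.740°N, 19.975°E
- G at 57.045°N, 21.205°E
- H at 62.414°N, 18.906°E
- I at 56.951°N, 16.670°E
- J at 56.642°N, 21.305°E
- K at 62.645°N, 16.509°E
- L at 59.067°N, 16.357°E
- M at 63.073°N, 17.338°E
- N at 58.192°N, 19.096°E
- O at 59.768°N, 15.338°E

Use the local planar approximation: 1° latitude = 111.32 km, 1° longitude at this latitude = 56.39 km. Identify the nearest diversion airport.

Distances from 60.366°N, 18.948°E:
A: √((-1.117·111.32)² + (0.817·56.39)²) = √(15461.53976 + 2122.50295) = 132.605 km
B: √((0.098·111.32)² + (-3.638·56.39)²) = √(119.01414 + 42085.21776) = 205.437 km
C: √((1.375·111.32)² + (-2.548·56.39)²) = √(23428.89423 + 20644.43666) = 209.936 km
D: √((-1.372·111.32)² + (-0.666·56.39)²) = √(23326.77058 + 1410.43361) = 157.281 km
E: √((2.389·111.32)² + (-1.635·56.39)²) = √(70725.93455 + 8500.40667) = 281.472 km
F: √((2.374·111.32)² + (1.027·56.39)²) = √(69840.57794 + 3353.86113) = 270.545 km
G: √((-3.321·111.32)² + (2.257·56.39)²) = √(136673.44661 + 16198.22053) = 390.988 km
H: √((2.048·111.32)² + (-0.042·56.39)²) = √(51976.41244 + 5.60922) = 227.996 km
I: √((-3.415·111.32)² + (-2.278·56.39)²) = √(144519.95290 + 16501.05184) = 401.274 km
J: √((-3.724·111.32)² + (2.357·56.39)²) = √(171856.41182 + 17665.39506) = 435.341 km
K: √((2.279·111.32)² + (-2.439·56.39)²) = √(64362.81727 + 18915.93399) = 288.581 km
L: √((-1.299·111.32)² + (-2.591·56.39)²) = √(20910.51348 + 21347.10642) = 205.567 km
M: √((2.707·111.32)² + (-1.610·56.39)²) = √(90807.74829 + 8242.44279) = 314.722 km
N: √((-2.174·111.32)² + (0.148·56.39)²) = √(58568.68521 + 69.65104) = 242.154 km
O: √((-0.598·111.32)² + (-3.610·56.39)²) = √(4431.47969 + 41439.88991) = 214.176 km
Minimum: A at 132.605 km.

A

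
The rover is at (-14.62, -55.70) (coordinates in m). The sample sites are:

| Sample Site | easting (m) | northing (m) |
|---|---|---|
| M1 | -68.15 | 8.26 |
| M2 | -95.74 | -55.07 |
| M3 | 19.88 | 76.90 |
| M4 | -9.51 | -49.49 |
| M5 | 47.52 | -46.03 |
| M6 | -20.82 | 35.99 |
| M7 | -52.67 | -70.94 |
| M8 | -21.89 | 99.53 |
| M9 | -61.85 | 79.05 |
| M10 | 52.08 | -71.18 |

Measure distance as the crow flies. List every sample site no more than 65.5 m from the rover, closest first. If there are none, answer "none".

Distances from (-14.62, -55.70):
M1: √((-53.53)² + (63.96)²) = √(2865.4609 + 4090.8816) = 83.40 m
M2: √((-81.12)² + (0.63)²) = √(6580.4544 + 0.3969) = 81.12 m
M3: √((34.50)² + (132.60)²) = √(1190.2500 + 17582.7600) = 137.01 m
M4: √((5.11)² + (6.21)²) = √(26.1121 + 38.5641) = 8.04 m
M5: √((62.14)² + (9.67)²) = √(3861.3796 + 93.5089) = 62.89 m
M6: √((-6.20)² + (91.69)²) = √(38.4400 + 8407.0561) = 91.90 m
M7: √((-38.05)² + (-15.24)²) = √(1447.8025 + 232.2576) = 40.99 m
M8: √((-7.27)² + (155.23)²) = √(52.8529 + 24096.3529) = 155.40 m
M9: √((-47.23)² + (134.75)²) = √(2230.6729 + 18157.5625) = 142.79 m
M10: √((66.70)² + (-15.48)²) = √(4448.8900 + 239.6304) = 68.47 m
Threshold 65.5 m: M4 (8.04 m), M7 (40.99 m), M5 (62.89 m) are within range.

M4, M7, M5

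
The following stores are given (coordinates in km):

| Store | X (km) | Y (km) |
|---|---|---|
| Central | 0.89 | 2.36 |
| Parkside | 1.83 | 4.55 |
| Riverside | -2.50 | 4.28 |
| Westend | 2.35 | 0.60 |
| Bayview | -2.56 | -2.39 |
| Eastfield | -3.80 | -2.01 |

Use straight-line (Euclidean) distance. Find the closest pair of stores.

Bayview and Eastfield

Pairwise distances:
Bayview–Eastfield: √((-1.24)² + (0.38)²) = √(1.5376 + 0.1444) = 1.30 km
Central–Westend: √((1.46)² + (-1.76)²) = √(2.1316 + 3.0976) = 2.29 km
Central–Parkside: √((0.94)² + (2.19)²) = √(0.8836 + 4.7961) = 2.38 km
Central–Riverside: √((-3.39)² + (1.92)²) = √(11.4921 + 3.6864) = 3.90 km
Parkside–Westend: √((0.52)² + (-3.95)²) = √(0.2704 + 15.6025) = 3.98 km
Parkside–Riverside: √((-4.33)² + (-0.27)²) = √(18.7489 + 0.0729) = 4.34 km
Westend–Bayview: √((-4.91)² + (-2.99)²) = √(24.1081 + 8.9401) = 5.75 km
Central–Bayview: √((-3.45)² + (-4.75)²) = √(11.9025 + 22.5625) = 5.87 km
Riverside–Westend: √((4.85)² + (-3.68)²) = √(23.5225 + 13.5424) = 6.09 km
Central–Eastfield: √((-4.69)² + (-4.37)²) = √(21.9961 + 19.0969) = 6.41 km
Riverside–Eastfield: √((-1.30)² + (-6.29)²) = √(1.6900 + 39.5641) = 6.42 km
Riverside–Bayview: √((-0.06)² + (-6.67)²) = √(0.0036 + 44.4889) = 6.67 km
Westend–Eastfield: √((-6.15)² + (-2.61)²) = √(37.8225 + 6.8121) = 6.68 km
Parkside–Bayview: √((-4.39)² + (-6.94)²) = √(19.2721 + 48.1636) = 8.21 km
Parkside–Eastfield: √((-5.63)² + (-6.56)²) = √(31.6969 + 43.0336) = 8.64 km
Closest pair: Bayview–Eastfield at 1.30 km.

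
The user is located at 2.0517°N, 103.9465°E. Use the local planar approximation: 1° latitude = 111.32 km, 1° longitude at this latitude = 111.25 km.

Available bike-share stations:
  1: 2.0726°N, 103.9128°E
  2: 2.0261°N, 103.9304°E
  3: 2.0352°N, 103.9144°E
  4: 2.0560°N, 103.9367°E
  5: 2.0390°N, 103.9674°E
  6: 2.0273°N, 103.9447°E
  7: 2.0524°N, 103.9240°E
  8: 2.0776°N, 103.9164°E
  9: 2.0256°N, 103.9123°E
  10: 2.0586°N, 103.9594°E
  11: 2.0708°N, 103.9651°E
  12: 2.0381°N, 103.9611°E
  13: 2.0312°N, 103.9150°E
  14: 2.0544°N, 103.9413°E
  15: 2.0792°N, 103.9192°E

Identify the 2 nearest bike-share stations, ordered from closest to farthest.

14, 4

Distances from 2.0517°N, 103.9465°E:
1: 4.4124 km
2: 3.3659 km
3: 4.0158 km
4: 1.1907 km
5: 2.7212 km
6: 2.7236 km
7: 2.5043 km
8: 4.4188 km
9: 4.7873 km
10: 1.6278 km
11: 2.9669 km
12: 2.2204 km
13: 4.1819 km
14: 0.6519 km
15: 4.3123 km
Sorted: 14 (0.6519 km) < 4 (1.1907 km) < 10 (1.6278 km) < 12 (2.2204 km) < …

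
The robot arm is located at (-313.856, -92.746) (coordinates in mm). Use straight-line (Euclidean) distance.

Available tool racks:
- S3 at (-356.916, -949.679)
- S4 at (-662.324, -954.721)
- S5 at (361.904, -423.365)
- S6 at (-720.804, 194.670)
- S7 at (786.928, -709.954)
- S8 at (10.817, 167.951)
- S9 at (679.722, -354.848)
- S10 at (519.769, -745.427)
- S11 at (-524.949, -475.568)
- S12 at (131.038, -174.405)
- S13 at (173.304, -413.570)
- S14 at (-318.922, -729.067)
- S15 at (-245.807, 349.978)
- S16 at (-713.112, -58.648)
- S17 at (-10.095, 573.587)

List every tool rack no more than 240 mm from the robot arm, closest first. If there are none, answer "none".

Distances from (-313.856, -92.746):
S3: √((-43.060)² + (-856.933)²) = √(1854.16360 + 734334.16649) = 858.014 mm
S4: √((-348.468)² + (-861.975)²) = √(121429.94702 + 743000.90063) = 929.748 mm
S5: √((675.760)² + (-330.619)²) = √(456651.57760 + 109308.92316) = 752.303 mm
S6: √((-406.948)² + (287.416)²) = √(165606.67470 + 82607.95706) = 498.211 mm
S7: √((1100.784)² + (-617.208)²) = √(1211725.41466 + 380945.71526) = 1262.011 mm
S8: √((324.673)² + (260.697)²) = √(105412.55693 + 67962.92581) = 416.384 mm
S9: √((993.578)² + (-262.102)²) = √(987197.24208 + 68697.45840) = 1027.567 mm
S10: √((833.625)² + (-652.681)²) = √(694930.64062 + 425992.48776) = 1058.737 mm
S11: √((-211.093)² + (-382.822)²) = √(44560.25465 + 146552.68368) = 437.165 mm
S12: √((444.894)² + (-81.659)²) = √(197930.67124 + 6668.19228) = 452.326 mm
S13: √((487.160)² + (-320.824)²) = √(237324.86560 + 102928.03898) = 583.312 mm
S14: √((-5.066)² + (-636.321)²) = √(25.66436 + 404904.41504) = 636.341 mm
S15: √((68.049)² + (442.724)²) = √(4630.66640 + 196004.54018) = 447.923 mm
S16: √((-399.256)² + (34.098)²) = √(159405.35354 + 1162.67360) = 400.709 mm
S17: √((303.761)² + (666.333)²) = √(92270.74512 + 443999.66689) = 732.305 mm
Threshold 240 mm: none within range.

none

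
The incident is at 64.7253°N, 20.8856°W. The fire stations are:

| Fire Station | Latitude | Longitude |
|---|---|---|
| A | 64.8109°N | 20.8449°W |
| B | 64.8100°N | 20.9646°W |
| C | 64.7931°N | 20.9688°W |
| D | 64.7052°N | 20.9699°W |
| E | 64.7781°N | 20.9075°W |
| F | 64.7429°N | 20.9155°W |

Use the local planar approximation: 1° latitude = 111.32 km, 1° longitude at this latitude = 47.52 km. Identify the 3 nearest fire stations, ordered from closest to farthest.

F, D, E

Distances from 64.7253°N, 20.8856°W:
A: √((0.0856·111.32)² + (0.0407·47.52)²) = √(90.801689 + 3.740604) = 9.7233 km
B: √((0.0847·111.32)² + (-0.0790·47.52)²) = √(88.902345 + 14.093117) = 10.1487 km
C: √((0.0678·111.32)² + (-0.0832·47.52)²) = √(56.964696 + 15.631459) = 8.5203 km
D: √((-0.0201·111.32)² + (-0.0843·47.52)²) = √(5.006549 + 16.047523) = 4.5885 km
E: √((0.0528·111.32)² + (-0.0219·47.52)²) = √(34.547310 + 1.083032) = 5.9691 km
F: √((0.0176·111.32)² + (-0.0299·47.52)²) = √(3.838590 + 2.018809) = 2.4202 km
Sorted: F (2.4202 km) < D (4.5885 km) < E (5.9691 km) < C (8.5203 km) < A (9.7233 km) < …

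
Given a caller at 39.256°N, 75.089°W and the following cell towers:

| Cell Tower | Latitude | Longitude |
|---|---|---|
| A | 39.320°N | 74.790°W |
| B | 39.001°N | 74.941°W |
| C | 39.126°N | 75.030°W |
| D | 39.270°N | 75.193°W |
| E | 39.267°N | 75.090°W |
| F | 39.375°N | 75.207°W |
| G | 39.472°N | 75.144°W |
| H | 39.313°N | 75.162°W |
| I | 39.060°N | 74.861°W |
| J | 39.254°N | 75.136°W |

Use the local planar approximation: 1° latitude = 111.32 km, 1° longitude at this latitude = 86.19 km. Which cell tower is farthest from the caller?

Distances from 39.256°N, 75.089°W:
A: √((0.064·111.32)² + (0.299·86.19)²) = √(50.75822 + 664.13465) = 26.737 km
B: √((-0.255·111.32)² + (0.148·86.19)²) = √(805.79906 + 162.71860) = 31.121 km
C: √((-0.130·111.32)² + (0.059·86.19)²) = √(209.42721 + 25.85936) = 15.339 km
D: √((0.014·111.32)² + (-0.104·86.19)²) = √(2.42886 + 80.34899) = 9.098 km
E: √((0.011·111.32)² + (-0.001·86.19)²) = √(1.49945 + 0.00743) = 1.228 km
F: √((0.119·111.32)² + (-0.118·86.19)²) = √(175.48513 + 103.43744) = 16.701 km
G: √((0.216·111.32)² + (-0.055·86.19)²) = √(578.16780 + 22.47187) = 24.508 km
H: √((0.057·111.32)² + (-0.073·86.19)²) = √(40.26207 + 39.58763) = 8.936 km
I: √((-0.196·111.32)² + (0.228·86.19)²) = √(476.05654 + 386.17438) = 29.364 km
J: √((-0.002·111.32)² + (-0.047·86.19)²) = √(0.04957 + 16.41003) = 4.057 km
Maximum: B at 31.121 km.

B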